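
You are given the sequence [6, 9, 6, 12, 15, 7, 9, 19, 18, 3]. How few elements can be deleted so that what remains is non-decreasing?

Fewest deletions = n − (longest non-decreasing subsequence).
i:      1  2  3  4  5  6  7  8  9 10
a[i]:   6  9  6 12 15  7  9 19 18  3
dp:     1  2  2  3  4  3  4  5  5  1
max dp = 5, so deletions = 10 − 5 = 5.

5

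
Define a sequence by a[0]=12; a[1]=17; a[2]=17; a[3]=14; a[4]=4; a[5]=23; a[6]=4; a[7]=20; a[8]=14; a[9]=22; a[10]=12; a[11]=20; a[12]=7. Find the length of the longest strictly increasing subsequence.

Track the smallest tail for each achievable length (strict):
12 → extends → [12]
17 → extends → [12, 17]
17 → already a tail → [12, 17]
14 → replaces 17 → [12, 14]
4 → replaces 12 → [4, 14]
23 → extends → [4, 14, 23]
4 → already a tail → [4, 14, 23]
20 → replaces 23 → [4, 14, 20]
14 → already a tail → [4, 14, 20]
22 → extends → [4, 14, 20, 22]
12 → replaces 14 → [4, 12, 20, 22]
20 → already a tail → [4, 12, 20, 22]
7 → replaces 12 → [4, 7, 20, 22]
Four tails, so the longest strictly increasing subsequence has length 4 (e.g. 12, 17, 20, 22).

4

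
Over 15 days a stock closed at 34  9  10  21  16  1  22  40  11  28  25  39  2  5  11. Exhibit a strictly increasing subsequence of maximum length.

Patience tails give the LIS length; then backtrack through the dp parents:
34 → extends → [34]
9 → replaces 34 → [9]
10 → extends → [9, 10]
21 → extends → [9, 10, 21]
16 → replaces 21 → [9, 10, 16]
1 → replaces 9 → [1, 10, 16]
22 → extends → [1, 10, 16, 22]
40 → extends → [1, 10, 16, 22, 40]
11 → replaces 16 → [1, 10, 11, 22, 40]
28 → replaces 40 → [1, 10, 11, 22, 28]
25 → replaces 28 → [1, 10, 11, 22, 25]
39 → extends → [1, 10, 11, 22, 25, 39]
2 → replaces 10 → [1, 2, 11, 22, 25, 39]
5 → replaces 11 → [1, 2, 5, 22, 25, 39]
11 → replaces 22 → [1, 2, 5, 11, 25, 39]
Length 6; one witness is 9, 10, 21, 22, 28, 39.

9, 10, 21, 22, 28, 39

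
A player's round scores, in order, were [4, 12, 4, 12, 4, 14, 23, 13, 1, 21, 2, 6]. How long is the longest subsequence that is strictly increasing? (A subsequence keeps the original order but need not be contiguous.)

4

Let dp[i] be the length of the longest such subsequence ending at index i:
i:      1  2  3  4  5  6  7  8  9 10 11 12
a[i]:   4 12  4 12  4 14 23 13  1 21  2  6
dp:     1  2  1  2  1  3  4  3  1  4  2  3
Maximum dp value is 4.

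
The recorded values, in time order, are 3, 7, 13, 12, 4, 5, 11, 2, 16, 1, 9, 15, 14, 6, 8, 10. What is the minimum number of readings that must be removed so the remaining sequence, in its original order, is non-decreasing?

Fewest deletions = n − (longest non-decreasing subsequence).
Patience tails:
3 → extends → [3]
7 → extends → [3, 7]
13 → extends → [3, 7, 13]
12 → replaces 13 → [3, 7, 12]
4 → replaces 7 → [3, 4, 12]
5 → replaces 12 → [3, 4, 5]
11 → extends → [3, 4, 5, 11]
2 → replaces 3 → [2, 4, 5, 11]
16 → extends → [2, 4, 5, 11, 16]
1 → replaces 2 → [1, 4, 5, 11, 16]
9 → replaces 11 → [1, 4, 5, 9, 16]
15 → replaces 16 → [1, 4, 5, 9, 15]
14 → replaces 15 → [1, 4, 5, 9, 14]
6 → replaces 9 → [1, 4, 5, 6, 14]
8 → replaces 14 → [1, 4, 5, 6, 8]
10 → extends → [1, 4, 5, 6, 8, 10]
Longest non-decreasing subsequence has length 6, so deletions = 16 − 6 = 10.

10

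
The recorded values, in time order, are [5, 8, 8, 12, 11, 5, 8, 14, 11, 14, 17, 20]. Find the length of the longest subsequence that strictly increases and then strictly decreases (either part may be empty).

inc[i] = longest strictly increasing subsequence ending at i; dec[i] = longest strictly decreasing subsequence starting at i:
i:      1  2  3  4  5  6  7  8  9 10 11 12
a[i]:   5  8  8 12 11  5  8 14 11 14 17 20
inc:    1  2  2  3  3  1  2  4  3  4  5  6
dec:    1  2  2  3  2  1  1  2  1  1  1  1
Best peak at i=12 (value 20): inc=6, dec=1, length 6+1−1 = 6.

6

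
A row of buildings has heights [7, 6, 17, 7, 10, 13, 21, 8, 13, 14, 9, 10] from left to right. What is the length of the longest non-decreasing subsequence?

6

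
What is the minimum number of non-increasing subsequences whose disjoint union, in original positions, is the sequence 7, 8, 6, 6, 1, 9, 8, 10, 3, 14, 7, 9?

5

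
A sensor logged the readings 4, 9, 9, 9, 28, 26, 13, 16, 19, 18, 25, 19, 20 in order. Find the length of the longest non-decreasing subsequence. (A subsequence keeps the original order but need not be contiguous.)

Track the smallest tail for each achievable length (allowing ties):
4 → extends → [4]
9 → extends → [4, 9]
9 → extends → [4, 9, 9]
9 → extends → [4, 9, 9, 9]
28 → extends → [4, 9, 9, 9, 28]
26 → replaces 28 → [4, 9, 9, 9, 26]
13 → replaces 26 → [4, 9, 9, 9, 13]
16 → extends → [4, 9, 9, 9, 13, 16]
19 → extends → [4, 9, 9, 9, 13, 16, 19]
18 → replaces 19 → [4, 9, 9, 9, 13, 16, 18]
25 → extends → [4, 9, 9, 9, 13, 16, 18, 25]
19 → replaces 25 → [4, 9, 9, 9, 13, 16, 18, 19]
20 → extends → [4, 9, 9, 9, 13, 16, 18, 19, 20]
Nine tails, so the longest non-decreasing subsequence has length 9 (e.g. 4, 9, 9, 9, 13, 16, 19, 19, 20).

9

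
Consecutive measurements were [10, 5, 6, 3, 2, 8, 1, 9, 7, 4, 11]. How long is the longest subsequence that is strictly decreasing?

Let dp[i] be the longest strictly decreasing subsequence ending at i:
i:      1  2  3  4  5  6  7  8  9 10 11
a[i]:  10  5  6  3  2  8  1  9  7  4 11
dp:     1  2  2  3  4  2  5  2  3  4  1
Maximum is 5.

5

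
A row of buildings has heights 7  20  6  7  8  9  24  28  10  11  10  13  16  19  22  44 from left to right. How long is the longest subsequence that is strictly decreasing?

3

Negate each value so 'decreasing' becomes 'increasing', then run patience tails on the negated sequence:
-7 → extends → [-7]
-20 → replaces -7 → [-20]
-6 → extends → [-20, -6]
-7 → replaces -6 → [-20, -7]
-8 → replaces -7 → [-20, -8]
-9 → replaces -8 → [-20, -9]
-24 → replaces -20 → [-24, -9]
-28 → replaces -24 → [-28, -9]
-10 → replaces -9 → [-28, -10]
-11 → replaces -10 → [-28, -11]
-10 → extends → [-28, -11, -10]
-13 → replaces -11 → [-28, -13, -10]
-16 → replaces -13 → [-28, -16, -10]
-19 → replaces -16 → [-28, -19, -10]
-22 → replaces -19 → [-28, -22, -10]
-44 → replaces -28 → [-44, -22, -10]
Three tails, so the longest strictly decreasing subsequence of the original has length 3.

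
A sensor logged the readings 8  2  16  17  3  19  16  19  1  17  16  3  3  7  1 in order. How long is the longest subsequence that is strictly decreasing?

5

Let dp[i] be the longest strictly decreasing subsequence ending at i:
i:      1  2  3  4  5  6  7  8  9 10 11 12 13 14 15
a[i]:   8  2 16 17  3 19 16 19  1 17 16  3  3  7  1
dp:     1  2  1  1  2  1  2  1  3  2  3  4  4  4  5
Maximum is 5.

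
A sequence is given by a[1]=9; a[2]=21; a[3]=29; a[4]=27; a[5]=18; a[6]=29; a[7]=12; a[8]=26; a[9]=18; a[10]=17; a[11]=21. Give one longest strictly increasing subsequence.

9, 21, 27, 29

Patience tails give the LIS length; then backtrack through the dp parents:
9 → extends → [9]
21 → extends → [9, 21]
29 → extends → [9, 21, 29]
27 → replaces 29 → [9, 21, 27]
18 → replaces 21 → [9, 18, 27]
29 → extends → [9, 18, 27, 29]
12 → replaces 18 → [9, 12, 27, 29]
26 → replaces 27 → [9, 12, 26, 29]
18 → replaces 26 → [9, 12, 18, 29]
17 → replaces 18 → [9, 12, 17, 29]
21 → replaces 29 → [9, 12, 17, 21]
Length 4; one witness is 9, 21, 27, 29.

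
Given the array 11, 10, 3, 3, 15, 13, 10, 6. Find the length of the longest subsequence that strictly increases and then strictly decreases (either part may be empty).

5

inc[i] = longest strictly increasing subsequence ending at i; dec[i] = longest strictly decreasing subsequence starting at i:
i:      1  2  3  4  5  6  7  8
a[i]:  11 10  3  3 15 13 10  6
inc:    1  1  1  1  2  2  2  2
dec:    3  2  1  1  4  3  2  1
Best peak at i=5 (value 15): inc=2, dec=4, length 2+4−1 = 5.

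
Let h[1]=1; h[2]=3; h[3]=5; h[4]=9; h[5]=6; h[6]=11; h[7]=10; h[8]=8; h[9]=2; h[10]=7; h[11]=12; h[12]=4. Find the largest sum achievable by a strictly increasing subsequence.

Let S[i] be the best sum of a strictly increasing subsequence ending at i:
i:      1  2  3  4  5  6  7  8  9 10 11 12
h[i]:   1  3  5  9  6 11 10  8  2  7 12  4
S:      1  4  9 18 15 29 28 23  3 22 41  8
Maximum is 41 (e.g. 1 + 3 + 5 + 9 + 11 + 12).

41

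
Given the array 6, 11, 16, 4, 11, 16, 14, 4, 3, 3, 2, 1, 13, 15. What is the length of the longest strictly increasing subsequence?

4

Track the smallest tail for each achievable length (strict):
6 → extends → [6]
11 → extends → [6, 11]
16 → extends → [6, 11, 16]
4 → replaces 6 → [4, 11, 16]
11 → already a tail → [4, 11, 16]
16 → already a tail → [4, 11, 16]
14 → replaces 16 → [4, 11, 14]
4 → already a tail → [4, 11, 14]
3 → replaces 4 → [3, 11, 14]
3 → already a tail → [3, 11, 14]
2 → replaces 3 → [2, 11, 14]
1 → replaces 2 → [1, 11, 14]
13 → replaces 14 → [1, 11, 13]
15 → extends → [1, 11, 13, 15]
Four tails, so the longest strictly increasing subsequence has length 4 (e.g. 6, 11, 14, 15).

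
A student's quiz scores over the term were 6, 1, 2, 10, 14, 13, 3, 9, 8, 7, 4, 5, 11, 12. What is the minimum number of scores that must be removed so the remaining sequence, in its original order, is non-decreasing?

7

Fewest deletions = n − (longest non-decreasing subsequence).
Patience tails:
6 → extends → [6]
1 → replaces 6 → [1]
2 → extends → [1, 2]
10 → extends → [1, 2, 10]
14 → extends → [1, 2, 10, 14]
13 → replaces 14 → [1, 2, 10, 13]
3 → replaces 10 → [1, 2, 3, 13]
9 → replaces 13 → [1, 2, 3, 9]
8 → replaces 9 → [1, 2, 3, 8]
7 → replaces 8 → [1, 2, 3, 7]
4 → replaces 7 → [1, 2, 3, 4]
5 → extends → [1, 2, 3, 4, 5]
11 → extends → [1, 2, 3, 4, 5, 11]
12 → extends → [1, 2, 3, 4, 5, 11, 12]
Longest non-decreasing subsequence has length 7, so deletions = 14 − 7 = 7.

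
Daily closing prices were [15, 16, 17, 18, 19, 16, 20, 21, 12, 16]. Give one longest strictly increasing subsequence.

15, 16, 17, 18, 19, 20, 21

Patience tails give the LIS length; then backtrack through the dp parents:
15 → extends → [15]
16 → extends → [15, 16]
17 → extends → [15, 16, 17]
18 → extends → [15, 16, 17, 18]
19 → extends → [15, 16, 17, 18, 19]
16 → already a tail → [15, 16, 17, 18, 19]
20 → extends → [15, 16, 17, 18, 19, 20]
21 → extends → [15, 16, 17, 18, 19, 20, 21]
12 → replaces 15 → [12, 16, 17, 18, 19, 20, 21]
16 → already a tail → [12, 16, 17, 18, 19, 20, 21]
Length 7; one witness is 15, 16, 17, 18, 19, 20, 21.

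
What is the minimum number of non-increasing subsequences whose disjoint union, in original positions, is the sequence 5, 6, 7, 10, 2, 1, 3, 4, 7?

The minimum number of non-increasing subsequences covering a sequence equals the length of its longest strictly increasing subsequence.
LIS length is 4 (e.g. 5, 6, 7, 10), so 4 piles are needed.

4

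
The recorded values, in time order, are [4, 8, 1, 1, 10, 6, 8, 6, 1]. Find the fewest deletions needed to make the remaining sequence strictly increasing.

Fewest deletions = n − (longest strictly increasing subsequence).
Patience tails:
4 → extends → [4]
8 → extends → [4, 8]
1 → replaces 4 → [1, 8]
1 → already a tail → [1, 8]
10 → extends → [1, 8, 10]
6 → replaces 8 → [1, 6, 10]
8 → replaces 10 → [1, 6, 8]
6 → already a tail → [1, 6, 8]
1 → already a tail → [1, 6, 8]
Longest strictly increasing subsequence has length 3, so deletions = 9 − 3 = 6.

6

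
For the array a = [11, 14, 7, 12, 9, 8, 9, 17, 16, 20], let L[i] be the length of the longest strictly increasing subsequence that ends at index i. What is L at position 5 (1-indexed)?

dp[i] = 1 + max{dp[j] : j<i, a[j]<a[i]} (or 1 if no such j):
i:      1  2  3  4  5  6  7  8  9 10
a[i]:  11 14  7 12  9  8  9 17 16 20
dp:     1  2  1  2  2  2  3  4  4  5
At index 5 the value is 2.

2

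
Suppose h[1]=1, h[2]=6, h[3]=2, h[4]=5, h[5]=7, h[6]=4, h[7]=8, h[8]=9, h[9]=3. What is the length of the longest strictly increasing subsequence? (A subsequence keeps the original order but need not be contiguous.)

6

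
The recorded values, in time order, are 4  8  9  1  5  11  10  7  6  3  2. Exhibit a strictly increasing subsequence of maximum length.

4, 8, 9, 11

Patience tails give the LIS length; then backtrack through the dp parents:
4 → extends → [4]
8 → extends → [4, 8]
9 → extends → [4, 8, 9]
1 → replaces 4 → [1, 8, 9]
5 → replaces 8 → [1, 5, 9]
11 → extends → [1, 5, 9, 11]
10 → replaces 11 → [1, 5, 9, 10]
7 → replaces 9 → [1, 5, 7, 10]
6 → replaces 7 → [1, 5, 6, 10]
3 → replaces 5 → [1, 3, 6, 10]
2 → replaces 3 → [1, 2, 6, 10]
Length 4; one witness is 4, 8, 9, 11.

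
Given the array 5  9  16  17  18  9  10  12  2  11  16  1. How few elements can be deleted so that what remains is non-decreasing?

6

Fewest deletions = n − (longest non-decreasing subsequence).
Patience tails:
5 → extends → [5]
9 → extends → [5, 9]
16 → extends → [5, 9, 16]
17 → extends → [5, 9, 16, 17]
18 → extends → [5, 9, 16, 17, 18]
9 → replaces 16 → [5, 9, 9, 17, 18]
10 → replaces 17 → [5, 9, 9, 10, 18]
12 → replaces 18 → [5, 9, 9, 10, 12]
2 → replaces 5 → [2, 9, 9, 10, 12]
11 → replaces 12 → [2, 9, 9, 10, 11]
16 → extends → [2, 9, 9, 10, 11, 16]
1 → replaces 2 → [1, 9, 9, 10, 11, 16]
Longest non-decreasing subsequence has length 6, so deletions = 12 − 6 = 6.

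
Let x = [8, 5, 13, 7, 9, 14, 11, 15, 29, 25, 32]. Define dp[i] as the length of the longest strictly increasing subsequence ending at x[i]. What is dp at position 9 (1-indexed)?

dp[i] = 1 + max{dp[j] : j<i, x[j]<x[i]} (or 1 if no such j):
i:      1  2  3  4  5  6  7  8  9 10 11
x[i]:   8  5 13  7  9 14 11 15 29 25 32
dp:     1  1  2  2  3  4  4  5  6  6  7
At index 9 the value is 6.

6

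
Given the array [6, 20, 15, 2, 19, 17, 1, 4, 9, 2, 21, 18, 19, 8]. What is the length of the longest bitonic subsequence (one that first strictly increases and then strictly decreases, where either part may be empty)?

6

inc[i] = longest strictly increasing subsequence ending at i; dec[i] = longest strictly decreasing subsequence starting at i:
i:      1  2  3  4  5  6  7  8  9 10 11 12 13 14
a[i]:   6 20 15  2 19 17  1  4  9  2 21 18 19  8
inc:    1  2  2  1  3  3  1  2  3  2  4  4  5  3
dec:    3  5  3  2  4  3  1  2  2  1  3  2  2  1
Best peak at i=2 (value 20): inc=2, dec=5, length 2+5−1 = 6.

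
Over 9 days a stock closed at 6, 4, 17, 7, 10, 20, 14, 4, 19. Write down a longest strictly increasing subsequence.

6, 7, 10, 14, 19

Patience tails give the LIS length; then backtrack through the dp parents:
6 → extends → [6]
4 → replaces 6 → [4]
17 → extends → [4, 17]
7 → replaces 17 → [4, 7]
10 → extends → [4, 7, 10]
20 → extends → [4, 7, 10, 20]
14 → replaces 20 → [4, 7, 10, 14]
4 → already a tail → [4, 7, 10, 14]
19 → extends → [4, 7, 10, 14, 19]
Length 5; one witness is 6, 7, 10, 14, 19.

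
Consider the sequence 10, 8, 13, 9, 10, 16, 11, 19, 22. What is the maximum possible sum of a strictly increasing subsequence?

84

Let S[i] be the best sum of a strictly increasing subsequence ending at i:
i:      1  2  3  4  5  6  7  8  9
a[i]:  10  8 13  9 10 16 11 19 22
S:     10  8 23 17 27 43 38 62 84
Maximum is 84 (e.g. 8 + 9 + 10 + 16 + 19 + 22).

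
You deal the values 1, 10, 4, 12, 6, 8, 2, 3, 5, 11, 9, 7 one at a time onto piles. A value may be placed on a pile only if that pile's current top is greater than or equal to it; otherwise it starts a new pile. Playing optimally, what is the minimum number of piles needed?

Place each on the leftmost legal pile:
1 → new pile 1 (tops now [1])
10 → new pile 2 (tops now [1, 10])
4 → pile 2 (tops now [1, 4])
12 → new pile 3 (tops now [1, 4, 12])
6 → pile 3 (tops now [1, 4, 6])
8 → new pile 4 (tops now [1, 4, 6, 8])
2 → pile 2 (tops now [1, 2, 6, 8])
3 → pile 3 (tops now [1, 2, 3, 8])
5 → pile 4 (tops now [1, 2, 3, 5])
11 → new pile 5 (tops now [1, 2, 3, 5, 11])
9 → pile 5 (tops now [1, 2, 3, 5, 9])
7 → pile 5 (tops now [1, 2, 3, 5, 7])
Five piles.

5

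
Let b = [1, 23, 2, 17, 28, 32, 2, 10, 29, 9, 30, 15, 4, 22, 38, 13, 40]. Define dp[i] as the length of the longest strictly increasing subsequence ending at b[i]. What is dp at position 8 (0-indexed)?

dp[i] = 1 + max{dp[j] : j<i, b[j]<b[i]} (or 1 if no such j):
i:      0  1  2  3  4  5  6  7  8  9 10 11 12 13 14 15 16
b[i]:   1 23  2 17 28 32  2 10 29  9 30 15  4 22 38 13 40
dp:     1  2  2  3  4  5  2  3  5  3  6  4  3  5  7  4  8
At index 8 the value is 5.

5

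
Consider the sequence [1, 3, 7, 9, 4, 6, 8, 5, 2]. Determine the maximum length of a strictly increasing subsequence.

Track the smallest tail for each achievable length (strict):
1 → extends → [1]
3 → extends → [1, 3]
7 → extends → [1, 3, 7]
9 → extends → [1, 3, 7, 9]
4 → replaces 7 → [1, 3, 4, 9]
6 → replaces 9 → [1, 3, 4, 6]
8 → extends → [1, 3, 4, 6, 8]
5 → replaces 6 → [1, 3, 4, 5, 8]
2 → replaces 3 → [1, 2, 4, 5, 8]
Five tails, so the longest strictly increasing subsequence has length 5 (e.g. 1, 3, 4, 6, 8).

5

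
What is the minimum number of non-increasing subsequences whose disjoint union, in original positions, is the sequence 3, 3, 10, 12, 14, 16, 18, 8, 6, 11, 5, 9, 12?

The minimum number of non-increasing subsequences covering a sequence equals the length of its longest strictly increasing subsequence.
LIS length is 6 (e.g. 3, 10, 12, 14, 16, 18), so 6 piles are needed.

6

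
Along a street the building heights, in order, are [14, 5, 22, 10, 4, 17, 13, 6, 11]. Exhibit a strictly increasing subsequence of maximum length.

Patience tails give the LIS length; then backtrack through the dp parents:
14 → extends → [14]
5 → replaces 14 → [5]
22 → extends → [5, 22]
10 → replaces 22 → [5, 10]
4 → replaces 5 → [4, 10]
17 → extends → [4, 10, 17]
13 → replaces 17 → [4, 10, 13]
6 → replaces 10 → [4, 6, 13]
11 → replaces 13 → [4, 6, 11]
Length 3; one witness is 5, 10, 17.

5, 10, 17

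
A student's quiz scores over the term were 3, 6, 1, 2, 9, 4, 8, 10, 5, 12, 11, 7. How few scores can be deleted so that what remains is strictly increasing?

Fewest deletions = n − (longest strictly increasing subsequence).
Patience tails:
3 → extends → [3]
6 → extends → [3, 6]
1 → replaces 3 → [1, 6]
2 → replaces 6 → [1, 2]
9 → extends → [1, 2, 9]
4 → replaces 9 → [1, 2, 4]
8 → extends → [1, 2, 4, 8]
10 → extends → [1, 2, 4, 8, 10]
5 → replaces 8 → [1, 2, 4, 5, 10]
12 → extends → [1, 2, 4, 5, 10, 12]
11 → replaces 12 → [1, 2, 4, 5, 10, 11]
7 → replaces 10 → [1, 2, 4, 5, 7, 11]
Longest strictly increasing subsequence has length 6, so deletions = 12 − 6 = 6.

6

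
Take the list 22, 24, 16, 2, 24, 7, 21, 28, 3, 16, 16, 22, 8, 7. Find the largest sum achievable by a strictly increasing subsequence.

74

Let S[i] be the best sum of a strictly increasing subsequence ending at i:
i:      1  2  3  4  5  6  7  8  9 10 11 12 13 14
a[i]:  22 24 16  2 24  7 21 28  3 16 16 22  8  7
S:     22 46 16  2 46  9 37 74  5 25 25 59 17 12
Maximum is 74 (e.g. 22 + 24 + 28).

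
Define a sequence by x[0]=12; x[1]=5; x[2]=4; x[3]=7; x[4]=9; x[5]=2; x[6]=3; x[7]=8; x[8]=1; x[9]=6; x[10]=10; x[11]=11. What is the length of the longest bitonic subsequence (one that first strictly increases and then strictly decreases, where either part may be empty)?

inc[i] = longest strictly increasing subsequence ending at i; dec[i] = longest strictly decreasing subsequence starting at i:
i:      0  1  2  3  4  5  6  7  8  9 10 11
x[i]:  12  5  4  7  9  2  3  8  1  6 10 11
inc:    1  1  1  2  3  1  2  3  1  3  4  5
dec:    5  4  3  3  3  2  2  2  1  1  1  1
Best peak at i=0 (value 12): inc=1, dec=5, length 1+5−1 = 5.

5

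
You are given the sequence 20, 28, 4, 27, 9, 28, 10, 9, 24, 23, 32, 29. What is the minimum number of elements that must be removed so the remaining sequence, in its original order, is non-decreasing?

Fewest deletions = n − (longest non-decreasing subsequence).
i:      1  2  3  4  5  6  7  8  9 10 11 12
a[i]:  20 28  4 27  9 28 10  9 24 23 32 29
dp:     1  2  1  2  2  3  3  3  4  4  5  5
max dp = 5, so deletions = 12 − 5 = 7.

7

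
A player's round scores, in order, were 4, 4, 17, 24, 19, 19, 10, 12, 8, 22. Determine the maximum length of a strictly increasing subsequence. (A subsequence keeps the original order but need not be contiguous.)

Let dp[i] be the length of the longest such subsequence ending at index i:
i:      1  2  3  4  5  6  7  8  9 10
a[i]:   4  4 17 24 19 19 10 12  8 22
dp:     1  1  2  3  3  3  2  3  2  4
Maximum dp value is 4.

4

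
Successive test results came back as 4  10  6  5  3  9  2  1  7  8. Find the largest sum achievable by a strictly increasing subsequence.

25

Let S[i] be the best sum of a strictly increasing subsequence ending at i:
i:      1  2  3  4  5  6  7  8  9 10
a[i]:   4 10  6  5  3  9  2  1  7  8
S:      4 14 10  9  3 19  2  1 17 25
Maximum is 25 (e.g. 4 + 6 + 7 + 8).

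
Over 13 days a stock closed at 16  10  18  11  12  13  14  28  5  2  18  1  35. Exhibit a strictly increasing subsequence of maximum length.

10, 11, 12, 13, 14, 28, 35

Patience tails give the LIS length; then backtrack through the dp parents:
16 → extends → [16]
10 → replaces 16 → [10]
18 → extends → [10, 18]
11 → replaces 18 → [10, 11]
12 → extends → [10, 11, 12]
13 → extends → [10, 11, 12, 13]
14 → extends → [10, 11, 12, 13, 14]
28 → extends → [10, 11, 12, 13, 14, 28]
5 → replaces 10 → [5, 11, 12, 13, 14, 28]
2 → replaces 5 → [2, 11, 12, 13, 14, 28]
18 → replaces 28 → [2, 11, 12, 13, 14, 18]
1 → replaces 2 → [1, 11, 12, 13, 14, 18]
35 → extends → [1, 11, 12, 13, 14, 18, 35]
Length 7; one witness is 10, 11, 12, 13, 14, 28, 35.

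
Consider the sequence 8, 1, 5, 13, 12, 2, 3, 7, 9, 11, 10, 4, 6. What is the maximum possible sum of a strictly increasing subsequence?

33

Let S[i] be the best sum of a strictly increasing subsequence ending at i:
i:      1  2  3  4  5  6  7  8  9 10 11 12 13
a[i]:   8  1  5 13 12  2  3  7  9 11 10  4  6
S:      8  1  6 21 20  3  6 13 22 33 32 10 16
Maximum is 33 (e.g. 1 + 2 + 3 + 7 + 9 + 11).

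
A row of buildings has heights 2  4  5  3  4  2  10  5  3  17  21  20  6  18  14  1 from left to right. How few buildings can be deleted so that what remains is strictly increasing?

Fewest deletions = n − (longest strictly increasing subsequence).
i:      1  2  3  4  5  6  7  8  9 10 11 12 13 14 15 16
a[i]:   2  4  5  3  4  2 10  5  3 17 21 20  6 18 14  1
dp:     1  2  3  2  3  1  4  4  2  5  6  6  5  6  6  1
max dp = 6, so deletions = 16 − 6 = 10.

10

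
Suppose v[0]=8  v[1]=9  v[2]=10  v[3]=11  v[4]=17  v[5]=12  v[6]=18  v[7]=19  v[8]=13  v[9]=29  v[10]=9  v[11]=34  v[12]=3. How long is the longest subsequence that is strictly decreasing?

4

Let dp[i] be the longest strictly decreasing subsequence ending at i:
i:      0  1  2  3  4  5  6  7  8  9 10 11 12
v[i]:   8  9 10 11 17 12 18 19 13 29  9 34  3
dp:     1  1  1  1  1  2  1  1  2  1  3  1  4
Maximum is 4.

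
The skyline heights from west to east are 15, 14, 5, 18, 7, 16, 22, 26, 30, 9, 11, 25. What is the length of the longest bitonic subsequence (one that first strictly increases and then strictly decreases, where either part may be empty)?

inc[i] = longest strictly increasing subsequence ending at i; dec[i] = longest strictly decreasing subsequence starting at i:
i:      1  2  3  4  5  6  7  8  9 10 11 12
a[i]:  15 14  5 18  7 16 22 26 30  9 11 25
inc:    1  1  1  2  2  3  4  5  6  3  4  5
dec:    3  2  1  3  1  2  2  2  2  1  1  1
Best peak at i=9 (value 30): inc=6, dec=2, length 6+2−1 = 7.

7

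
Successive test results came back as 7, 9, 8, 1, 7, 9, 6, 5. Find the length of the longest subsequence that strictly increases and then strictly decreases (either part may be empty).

6

inc[i] = longest strictly increasing subsequence ending at i; dec[i] = longest strictly decreasing subsequence starting at i:
i:     1 2 3 4 5 6 7 8
a[i]:  7 9 8 1 7 9 6 5
inc:   1 2 2 1 2 3 2 2
dec:   3 5 4 1 3 3 2 1
Best peak at i=2 (value 9): inc=2, dec=5, length 2+5−1 = 6.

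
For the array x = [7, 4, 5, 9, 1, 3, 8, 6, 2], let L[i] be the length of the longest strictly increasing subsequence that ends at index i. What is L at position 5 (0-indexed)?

2

dp[i] = 1 + max{dp[j] : j<i, x[j]<x[i]} (or 1 if no such j):
i:     0 1 2 3 4 5 6 7 8
x[i]:  7 4 5 9 1 3 8 6 2
dp:    1 1 2 3 1 2 3 3 2
At index 5 the value is 2.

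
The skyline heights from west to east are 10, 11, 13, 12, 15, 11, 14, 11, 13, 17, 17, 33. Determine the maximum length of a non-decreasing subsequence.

8

Track the smallest tail for each achievable length (allowing ties):
10 → extends → [10]
11 → extends → [10, 11]
13 → extends → [10, 11, 13]
12 → replaces 13 → [10, 11, 12]
15 → extends → [10, 11, 12, 15]
11 → replaces 12 → [10, 11, 11, 15]
14 → replaces 15 → [10, 11, 11, 14]
11 → replaces 14 → [10, 11, 11, 11]
13 → extends → [10, 11, 11, 11, 13]
17 → extends → [10, 11, 11, 11, 13, 17]
17 → extends → [10, 11, 11, 11, 13, 17, 17]
33 → extends → [10, 11, 11, 11, 13, 17, 17, 33]
Eight tails, so the longest non-decreasing subsequence has length 8 (e.g. 10, 11, 11, 11, 13, 17, 17, 33).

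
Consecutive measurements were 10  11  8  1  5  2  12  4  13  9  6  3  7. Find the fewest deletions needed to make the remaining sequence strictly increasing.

8

Fewest deletions = n − (longest strictly increasing subsequence).
Patience tails:
10 → extends → [10]
11 → extends → [10, 11]
8 → replaces 10 → [8, 11]
1 → replaces 8 → [1, 11]
5 → replaces 11 → [1, 5]
2 → replaces 5 → [1, 2]
12 → extends → [1, 2, 12]
4 → replaces 12 → [1, 2, 4]
13 → extends → [1, 2, 4, 13]
9 → replaces 13 → [1, 2, 4, 9]
6 → replaces 9 → [1, 2, 4, 6]
3 → replaces 4 → [1, 2, 3, 6]
7 → extends → [1, 2, 3, 6, 7]
Longest strictly increasing subsequence has length 5, so deletions = 13 − 5 = 8.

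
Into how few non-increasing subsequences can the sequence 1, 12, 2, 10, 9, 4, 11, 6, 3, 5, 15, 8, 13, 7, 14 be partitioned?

Place each on the leftmost legal pile:
1 → new pile 1 (tops now [1])
12 → new pile 2 (tops now [1, 12])
2 → pile 2 (tops now [1, 2])
10 → new pile 3 (tops now [1, 2, 10])
9 → pile 3 (tops now [1, 2, 9])
4 → pile 3 (tops now [1, 2, 4])
11 → new pile 4 (tops now [1, 2, 4, 11])
6 → pile 4 (tops now [1, 2, 4, 6])
3 → pile 3 (tops now [1, 2, 3, 6])
5 → pile 4 (tops now [1, 2, 3, 5])
15 → new pile 5 (tops now [1, 2, 3, 5, 15])
8 → pile 5 (tops now [1, 2, 3, 5, 8])
13 → new pile 6 (tops now [1, 2, 3, 5, 8, 13])
7 → pile 5 (tops now [1, 2, 3, 5, 7, 13])
14 → new pile 7 (tops now [1, 2, 3, 5, 7, 13, 14])
Seven piles.

7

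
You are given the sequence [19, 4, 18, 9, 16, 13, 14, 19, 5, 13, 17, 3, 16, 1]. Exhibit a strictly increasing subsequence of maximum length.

4, 9, 13, 14, 19

Patience tails give the LIS length; then backtrack through the dp parents:
19 → extends → [19]
4 → replaces 19 → [4]
18 → extends → [4, 18]
9 → replaces 18 → [4, 9]
16 → extends → [4, 9, 16]
13 → replaces 16 → [4, 9, 13]
14 → extends → [4, 9, 13, 14]
19 → extends → [4, 9, 13, 14, 19]
5 → replaces 9 → [4, 5, 13, 14, 19]
13 → already a tail → [4, 5, 13, 14, 19]
17 → replaces 19 → [4, 5, 13, 14, 17]
3 → replaces 4 → [3, 5, 13, 14, 17]
16 → replaces 17 → [3, 5, 13, 14, 16]
1 → replaces 3 → [1, 5, 13, 14, 16]
Length 5; one witness is 4, 9, 13, 14, 19.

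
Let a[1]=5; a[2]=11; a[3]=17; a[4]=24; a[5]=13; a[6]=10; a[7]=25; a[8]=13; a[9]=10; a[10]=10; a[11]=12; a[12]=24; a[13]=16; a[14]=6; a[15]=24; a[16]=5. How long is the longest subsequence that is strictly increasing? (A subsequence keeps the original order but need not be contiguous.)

Track the smallest tail for each achievable length (strict):
5 → extends → [5]
11 → extends → [5, 11]
17 → extends → [5, 11, 17]
24 → extends → [5, 11, 17, 24]
13 → replaces 17 → [5, 11, 13, 24]
10 → replaces 11 → [5, 10, 13, 24]
25 → extends → [5, 10, 13, 24, 25]
13 → already a tail → [5, 10, 13, 24, 25]
10 → already a tail → [5, 10, 13, 24, 25]
10 → already a tail → [5, 10, 13, 24, 25]
12 → replaces 13 → [5, 10, 12, 24, 25]
24 → already a tail → [5, 10, 12, 24, 25]
16 → replaces 24 → [5, 10, 12, 16, 25]
6 → replaces 10 → [5, 6, 12, 16, 25]
24 → replaces 25 → [5, 6, 12, 16, 24]
5 → already a tail → [5, 6, 12, 16, 24]
Five tails, so the longest strictly increasing subsequence has length 5 (e.g. 5, 11, 17, 24, 25).

5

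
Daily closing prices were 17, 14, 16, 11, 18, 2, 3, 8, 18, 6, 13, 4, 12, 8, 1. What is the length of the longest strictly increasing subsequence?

Let dp[i] be the length of the longest such subsequence ending at index i:
i:      1  2  3  4  5  6  7  8  9 10 11 12 13 14 15
a[i]:  17 14 16 11 18  2  3  8 18  6 13  4 12  8  1
dp:     1  1  2  1  3  1  2  3  4  3  4  3  4  4  1
Maximum dp value is 4.

4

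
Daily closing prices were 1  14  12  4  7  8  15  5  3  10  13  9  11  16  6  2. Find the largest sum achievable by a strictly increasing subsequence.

59

Let S[i] be the best sum of a strictly increasing subsequence ending at i:
i:      1  2  3  4  5  6  7  8  9 10 11 12 13 14 15 16
a[i]:   1 14 12  4  7  8 15  5  3 10 13  9 11 16  6  2
S:      1 15 13  5 12 20 35 10  4 30 43 29 41 59 16  3
Maximum is 59 (e.g. 1 + 4 + 7 + 8 + 10 + 13 + 16).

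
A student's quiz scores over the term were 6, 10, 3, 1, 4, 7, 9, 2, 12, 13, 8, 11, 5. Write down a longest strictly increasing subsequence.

Patience tails give the LIS length; then backtrack through the dp parents:
6 → extends → [6]
10 → extends → [6, 10]
3 → replaces 6 → [3, 10]
1 → replaces 3 → [1, 10]
4 → replaces 10 → [1, 4]
7 → extends → [1, 4, 7]
9 → extends → [1, 4, 7, 9]
2 → replaces 4 → [1, 2, 7, 9]
12 → extends → [1, 2, 7, 9, 12]
13 → extends → [1, 2, 7, 9, 12, 13]
8 → replaces 9 → [1, 2, 7, 8, 12, 13]
11 → replaces 12 → [1, 2, 7, 8, 11, 13]
5 → replaces 7 → [1, 2, 5, 8, 11, 13]
Length 6; one witness is 3, 4, 7, 9, 12, 13.

3, 4, 7, 9, 12, 13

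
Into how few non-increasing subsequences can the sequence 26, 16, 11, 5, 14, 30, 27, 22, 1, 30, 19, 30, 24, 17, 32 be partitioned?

The minimum number of non-increasing subsequences covering a sequence equals the length of its longest strictly increasing subsequence.
LIS length is 5 (e.g. 11, 14, 27, 30, 32), so 5 piles are needed.

5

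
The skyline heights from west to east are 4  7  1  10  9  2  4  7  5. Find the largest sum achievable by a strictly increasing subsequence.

Let S[i] be the best sum of a strictly increasing subsequence ending at i:
i:      1  2  3  4  5  6  7  8  9
a[i]:   4  7  1 10  9  2  4  7  5
S:      4 11  1 21 20  3  7 14 12
Maximum is 21 (e.g. 4 + 7 + 10).

21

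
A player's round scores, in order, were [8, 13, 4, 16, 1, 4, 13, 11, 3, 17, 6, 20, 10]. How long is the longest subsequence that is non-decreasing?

Track the smallest tail for each achievable length (allowing ties):
8 → extends → [8]
13 → extends → [8, 13]
4 → replaces 8 → [4, 13]
16 → extends → [4, 13, 16]
1 → replaces 4 → [1, 13, 16]
4 → replaces 13 → [1, 4, 16]
13 → replaces 16 → [1, 4, 13]
11 → replaces 13 → [1, 4, 11]
3 → replaces 4 → [1, 3, 11]
17 → extends → [1, 3, 11, 17]
6 → replaces 11 → [1, 3, 6, 17]
20 → extends → [1, 3, 6, 17, 20]
10 → replaces 17 → [1, 3, 6, 10, 20]
Five tails, so the longest non-decreasing subsequence has length 5 (e.g. 8, 13, 16, 17, 20).

5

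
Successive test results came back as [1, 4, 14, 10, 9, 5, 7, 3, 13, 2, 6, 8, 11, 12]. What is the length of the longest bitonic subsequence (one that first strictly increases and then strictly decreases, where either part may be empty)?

inc[i] = longest strictly increasing subsequence ending at i; dec[i] = longest strictly decreasing subsequence starting at i:
i:      1  2  3  4  5  6  7  8  9 10 11 12 13 14
a[i]:   1  4 14 10  9  5  7  3 13  2  6  8 11 12
inc:    1  2  3  3  3  3  4  2  5  2  4  5  6  7
dec:    1  3  6  5  4  3  3  2  2  1  1  1  1  1
Best peak at i=3 (value 14): inc=3, dec=6, length 3+6−1 = 8.

8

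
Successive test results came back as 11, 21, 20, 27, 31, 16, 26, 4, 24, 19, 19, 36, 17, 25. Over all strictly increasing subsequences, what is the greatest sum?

126

Let S[i] be the best sum of a strictly increasing subsequence ending at i:
i:       1   2   3   4   5   6   7   8   9  10  11  12  13  14
a[i]:   11  21  20  27  31  16  26   4  24  19  19  36  17  25
S:      11  32  31  59  90  27  58   4  56  46  46 126  44  81
Maximum is 126 (e.g. 11 + 21 + 27 + 31 + 36).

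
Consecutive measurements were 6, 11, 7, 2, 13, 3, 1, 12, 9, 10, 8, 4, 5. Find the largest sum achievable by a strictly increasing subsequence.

Let S[i] be the best sum of a strictly increasing subsequence ending at i:
i:      1  2  3  4  5  6  7  8  9 10 11 12 13
a[i]:   6 11  7  2 13  3  1 12  9 10  8  4  5
S:      6 17 13  2 30  5  1 29 22 32 21  9 14
Maximum is 32 (e.g. 6 + 7 + 9 + 10).

32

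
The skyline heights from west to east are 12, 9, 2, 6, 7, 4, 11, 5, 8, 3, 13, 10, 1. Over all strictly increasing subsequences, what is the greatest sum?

39

Let S[i] be the best sum of a strictly increasing subsequence ending at i:
i:      1  2  3  4  5  6  7  8  9 10 11 12 13
a[i]:  12  9  2  6  7  4 11  5  8  3 13 10  1
S:     12  9  2  8 15  6 26 11 23  5 39 33  1
Maximum is 39 (e.g. 2 + 6 + 7 + 11 + 13).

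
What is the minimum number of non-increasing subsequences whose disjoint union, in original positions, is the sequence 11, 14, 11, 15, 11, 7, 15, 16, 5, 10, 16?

Place each on the leftmost legal pile:
11 → new pile 1 (tops now [11])
14 → new pile 2 (tops now [11, 14])
11 → pile 1 (tops now [11, 14])
15 → new pile 3 (tops now [11, 14, 15])
11 → pile 1 (tops now [11, 14, 15])
7 → pile 1 (tops now [7, 14, 15])
15 → pile 3 (tops now [7, 14, 15])
16 → new pile 4 (tops now [7, 14, 15, 16])
5 → pile 1 (tops now [5, 14, 15, 16])
10 → pile 2 (tops now [5, 10, 15, 16])
16 → pile 4 (tops now [5, 10, 15, 16])
Four piles.

4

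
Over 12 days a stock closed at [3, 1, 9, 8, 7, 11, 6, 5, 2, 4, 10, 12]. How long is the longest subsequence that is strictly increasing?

5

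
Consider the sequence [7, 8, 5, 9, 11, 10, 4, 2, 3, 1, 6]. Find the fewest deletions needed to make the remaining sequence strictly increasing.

Fewest deletions = n − (longest strictly increasing subsequence).
Patience tails:
7 → extends → [7]
8 → extends → [7, 8]
5 → replaces 7 → [5, 8]
9 → extends → [5, 8, 9]
11 → extends → [5, 8, 9, 11]
10 → replaces 11 → [5, 8, 9, 10]
4 → replaces 5 → [4, 8, 9, 10]
2 → replaces 4 → [2, 8, 9, 10]
3 → replaces 8 → [2, 3, 9, 10]
1 → replaces 2 → [1, 3, 9, 10]
6 → replaces 9 → [1, 3, 6, 10]
Longest strictly increasing subsequence has length 4, so deletions = 11 − 4 = 7.

7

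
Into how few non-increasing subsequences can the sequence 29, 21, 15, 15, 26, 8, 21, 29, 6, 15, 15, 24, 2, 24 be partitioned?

Place each on the leftmost legal pile:
29 → new pile 1 (tops now [29])
21 → pile 1 (tops now [21])
15 → pile 1 (tops now [15])
15 → pile 1 (tops now [15])
26 → new pile 2 (tops now [15, 26])
8 → pile 1 (tops now [8, 26])
21 → pile 2 (tops now [8, 21])
29 → new pile 3 (tops now [8, 21, 29])
6 → pile 1 (tops now [6, 21, 29])
15 → pile 2 (tops now [6, 15, 29])
15 → pile 2 (tops now [6, 15, 29])
24 → pile 3 (tops now [6, 15, 24])
2 → pile 1 (tops now [2, 15, 24])
24 → pile 3 (tops now [2, 15, 24])
Three piles.

3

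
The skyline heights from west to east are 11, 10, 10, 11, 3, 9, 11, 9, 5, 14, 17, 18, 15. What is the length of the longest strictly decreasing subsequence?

4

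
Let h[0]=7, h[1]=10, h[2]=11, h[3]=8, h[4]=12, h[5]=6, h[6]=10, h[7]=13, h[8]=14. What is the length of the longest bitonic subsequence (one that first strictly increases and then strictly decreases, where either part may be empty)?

inc[i] = longest strictly increasing subsequence ending at i; dec[i] = longest strictly decreasing subsequence starting at i:
i:      0  1  2  3  4  5  6  7  8
h[i]:   7 10 11  8 12  6 10 13 14
inc:    1  2  3  2  4  1  3  5  6
dec:    2  3  3  2  2  1  1  1  1
Best peak at i=8 (value 14): inc=6, dec=1, length 6+1−1 = 6.

6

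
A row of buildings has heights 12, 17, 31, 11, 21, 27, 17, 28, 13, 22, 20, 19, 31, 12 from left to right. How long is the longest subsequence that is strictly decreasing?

6

Negate each value so 'decreasing' becomes 'increasing', then run patience tails on the negated sequence:
-12 → extends → [-12]
-17 → replaces -12 → [-17]
-31 → replaces -17 → [-31]
-11 → extends → [-31, -11]
-21 → replaces -11 → [-31, -21]
-27 → replaces -21 → [-31, -27]
-17 → extends → [-31, -27, -17]
-28 → replaces -27 → [-31, -28, -17]
-13 → extends → [-31, -28, -17, -13]
-22 → replaces -17 → [-31, -28, -22, -13]
-20 → replaces -13 → [-31, -28, -22, -20]
-19 → extends → [-31, -28, -22, -20, -19]
-31 → already a tail → [-31, -28, -22, -20, -19]
-12 → extends → [-31, -28, -22, -20, -19, -12]
Six tails, so the longest strictly decreasing subsequence of the original has length 6.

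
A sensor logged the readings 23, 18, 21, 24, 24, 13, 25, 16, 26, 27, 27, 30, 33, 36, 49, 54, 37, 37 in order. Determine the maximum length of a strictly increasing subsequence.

11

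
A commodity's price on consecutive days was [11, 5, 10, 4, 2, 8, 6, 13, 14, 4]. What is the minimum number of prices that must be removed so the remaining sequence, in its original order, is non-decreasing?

Fewest deletions = n − (longest non-decreasing subsequence).
i:      1  2  3  4  5  6  7  8  9 10
a[i]:  11  5 10  4  2  8  6 13 14  4
dp:     1  1  2  1  1  2  2  3  4  2
max dp = 4, so deletions = 10 − 4 = 6.

6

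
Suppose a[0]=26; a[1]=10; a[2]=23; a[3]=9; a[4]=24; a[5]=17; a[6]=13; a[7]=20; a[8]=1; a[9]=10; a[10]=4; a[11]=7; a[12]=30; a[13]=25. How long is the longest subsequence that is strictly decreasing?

6

Let dp[i] be the longest strictly decreasing subsequence ending at i:
i:      0  1  2  3  4  5  6  7  8  9 10 11 12 13
a[i]:  26 10 23  9 24 17 13 20  1 10  4  7 30 25
dp:     1  2  2  3  2  3  4  3  5  5  6  6  1  2
Maximum is 6.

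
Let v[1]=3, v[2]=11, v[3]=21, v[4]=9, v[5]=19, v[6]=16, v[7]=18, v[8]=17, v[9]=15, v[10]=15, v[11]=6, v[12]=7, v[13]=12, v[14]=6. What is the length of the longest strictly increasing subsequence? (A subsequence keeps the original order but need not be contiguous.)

4

Track the smallest tail for each achievable length (strict):
3 → extends → [3]
11 → extends → [3, 11]
21 → extends → [3, 11, 21]
9 → replaces 11 → [3, 9, 21]
19 → replaces 21 → [3, 9, 19]
16 → replaces 19 → [3, 9, 16]
18 → extends → [3, 9, 16, 18]
17 → replaces 18 → [3, 9, 16, 17]
15 → replaces 16 → [3, 9, 15, 17]
15 → already a tail → [3, 9, 15, 17]
6 → replaces 9 → [3, 6, 15, 17]
7 → replaces 15 → [3, 6, 7, 17]
12 → replaces 17 → [3, 6, 7, 12]
6 → already a tail → [3, 6, 7, 12]
Four tails, so the longest strictly increasing subsequence has length 4 (e.g. 3, 11, 16, 18).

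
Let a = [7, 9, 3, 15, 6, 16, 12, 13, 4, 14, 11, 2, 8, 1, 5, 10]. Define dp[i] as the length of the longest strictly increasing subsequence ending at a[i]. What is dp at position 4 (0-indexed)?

2

dp[i] = 1 + max{dp[j] : j<i, a[j]<a[i]} (or 1 if no such j):
i:      0  1  2  3  4  5  6  7  8  9 10 11 12 13 14 15
a[i]:   7  9  3 15  6 16 12 13  4 14 11  2  8  1  5 10
dp:     1  2  1  3  2  4  3  4  2  5  3  1  3  1  3  4
At index 4 the value is 2.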